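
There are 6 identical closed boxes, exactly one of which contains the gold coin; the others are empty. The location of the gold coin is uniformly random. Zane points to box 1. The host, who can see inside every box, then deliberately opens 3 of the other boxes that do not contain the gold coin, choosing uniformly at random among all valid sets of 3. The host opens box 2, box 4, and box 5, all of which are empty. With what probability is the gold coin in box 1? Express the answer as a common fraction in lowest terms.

1/6

Consider each possible location of the gold coin in turn.
If it is in box 1 (prior 1/6): the host has 10 equally likely choices, so probability 1/10; weight (1/6)·(1/10) = 1/60.
If it is in any of boxes 2, 4, and 5 (prior 1/6 each): that box was opened and seen not to hold the prize — ruled out; weight (1/6)·0 = 0 each.
If it is in either of boxes 3 and 6 (prior 1/6 each): the host has 4 equally likely choices, so probability 1/4; weight (1/6)·(1/4) = 1/24 each.
The weights sum to 1/10.
So P(the gold coin in box 1 | the host opened box 2, box 4, and box 5) = (1/60) / (1/10) = 1/6.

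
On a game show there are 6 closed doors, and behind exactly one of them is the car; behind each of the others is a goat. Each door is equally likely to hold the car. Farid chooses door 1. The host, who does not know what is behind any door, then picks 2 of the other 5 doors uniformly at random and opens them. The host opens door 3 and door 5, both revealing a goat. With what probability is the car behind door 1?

1/4

Condition on the true location of the car.
If it is behind any of doors 1, 2, 4, and 6 (prior 1/6 each): the host picks exactly this set with probability 1/10 regardless, and none is the prize; weight (1/6)·(1/10) = 1/60 each.
If it is behind either of doors 3 and 5 (prior 1/6 each): that door was opened and seen not to hold the prize — ruled out; weight (1/6)·0 = 0 each.
The weights sum to 1/15.
So P(the car behind door 1 | the host opened door 3 and door 5) = (1/60) / (1/15) = 1/4.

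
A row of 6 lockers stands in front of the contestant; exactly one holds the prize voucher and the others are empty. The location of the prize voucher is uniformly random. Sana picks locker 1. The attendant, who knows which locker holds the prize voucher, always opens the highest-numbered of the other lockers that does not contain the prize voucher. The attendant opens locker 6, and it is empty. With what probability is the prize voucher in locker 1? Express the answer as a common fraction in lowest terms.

Condition on the true location of the prize voucher.
If it is in any of lockers 1, 2, 3, 4, and 5 (prior 1/6 each): locker 6 is the highest-numbered option available, probability 1; weight (1/6)·1 = 1/6 each.
If it is in locker 6 (prior 1/6): the attendant opened locker 6, so this case is ruled out; weight (1/6)·0 = 0.
The weights sum to 5/6.
So P(the prize voucher in locker 1 | the attendant opened locker 6) = (1/6) / (5/6) = 1/5.

1/5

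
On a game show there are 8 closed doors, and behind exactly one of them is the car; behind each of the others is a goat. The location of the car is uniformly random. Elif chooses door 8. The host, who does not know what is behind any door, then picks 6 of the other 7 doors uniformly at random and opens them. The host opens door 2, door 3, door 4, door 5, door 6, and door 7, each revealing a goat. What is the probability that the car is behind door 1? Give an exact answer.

Consider each possible location of the car in turn.
If it is behind either of doors 1 and 8 (prior 1/8 each): the host picks exactly this set with probability 1/7 regardless, and none is the prize; weight (1/8)·(1/7) = 1/56 each.
If it is behind any of doors 2, 3, 4, 5, 6, and 7 (prior 1/8 each): that door was opened and seen not to hold the prize — ruled out; weight (1/8)·0 = 0 each.
The weights sum to 1/28.
So P(the car behind door 1 | the host opened door 2, door 3, door 4, door 5, door 6, and door 7) = (1/56) / (1/28) = 1/2.

1/2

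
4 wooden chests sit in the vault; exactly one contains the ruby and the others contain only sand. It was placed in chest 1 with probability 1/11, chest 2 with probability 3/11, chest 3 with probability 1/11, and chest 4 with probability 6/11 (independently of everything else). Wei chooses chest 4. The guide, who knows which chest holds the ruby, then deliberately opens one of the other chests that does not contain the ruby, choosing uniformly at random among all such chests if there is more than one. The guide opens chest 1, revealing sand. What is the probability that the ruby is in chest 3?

1/8

Consider each possible location of the ruby in turn.
If it is in chest 1 (prior 1/11): the guide opened chest 1, so this case is ruled out; weight (1/11)·0 = 0.
If it is in chest 2 (prior 3/11): the guide has 2 equally likely choices, so probability 1/2; weight (3/11)·(1/2) = 3/22.
If it is in chest 3 (prior 1/11): the guide has 2 equally likely choices, so probability 1/2; weight (1/11)·(1/2) = 1/22.
If it is in chest 4 (prior 6/11): the guide has 3 equally likely choices, so probability 1/3; weight (6/11)·(1/3) = 2/11.
The weights sum to 4/11.
So P(the ruby in chest 3 | the guide opened chest 1) = (1/22) / (4/11) = 1/8.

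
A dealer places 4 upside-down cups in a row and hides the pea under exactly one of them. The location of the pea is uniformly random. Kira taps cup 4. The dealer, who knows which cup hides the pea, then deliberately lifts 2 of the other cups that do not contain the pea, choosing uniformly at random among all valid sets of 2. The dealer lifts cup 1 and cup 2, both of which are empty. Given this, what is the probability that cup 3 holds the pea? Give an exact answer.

3/4

Consider each possible location of the pea in turn.
If it is under either of cups 1 and 2 (prior 1/4 each): that cup was opened and seen not to hold the prize — ruled out; weight (1/4)·0 = 0 each.
If it is under cup 3 (prior 1/4): the dealer has no choice, probability 1; weight (1/4)·1 = 1/4.
If it is under cup 4 (prior 1/4): the dealer has 3 equally likely choices, so probability 1/3; weight (1/4)·(1/3) = 1/12.
The weights sum to 1/3.
So P(the pea under cup 3 | the dealer opened cup 1 and cup 2) = (1/4) / (1/3) = 3/4.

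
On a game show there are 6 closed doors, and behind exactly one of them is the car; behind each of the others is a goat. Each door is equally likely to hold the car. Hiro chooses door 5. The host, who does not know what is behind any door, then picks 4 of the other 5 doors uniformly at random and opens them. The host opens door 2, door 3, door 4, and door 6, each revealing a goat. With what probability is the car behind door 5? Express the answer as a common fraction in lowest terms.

Apply Bayes' rule, conditioning on where the car actually is.
If it is behind either of doors 1 and 5 (prior 1/6 each): the host picks exactly this set with probability 1/5 regardless, and none is the prize; weight (1/6)·(1/5) = 1/30 each.
If it is behind any of doors 2, 3, 4, and 6 (prior 1/6 each): that door was opened and seen not to hold the prize — ruled out; weight (1/6)·0 = 0 each.
The weights sum to 1/15.
So P(the car behind door 5 | the host opened door 2, door 3, door 4, and door 6) = (1/30) / (1/15) = 1/2.

1/2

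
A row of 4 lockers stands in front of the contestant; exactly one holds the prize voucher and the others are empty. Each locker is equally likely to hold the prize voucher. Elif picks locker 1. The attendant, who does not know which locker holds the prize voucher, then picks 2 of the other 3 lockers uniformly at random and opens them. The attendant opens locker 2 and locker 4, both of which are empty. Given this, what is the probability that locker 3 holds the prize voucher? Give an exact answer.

Apply Bayes' rule, conditioning on where the prize voucher actually is.
If it is in either of lockers 1 and 3 (prior 1/4 each): the attendant picks exactly this set with probability 1/3 regardless, and none is the prize; weight (1/4)·(1/3) = 1/12 each.
If it is in either of lockers 2 and 4 (prior 1/4 each): that locker was opened and seen not to hold the prize — ruled out; weight (1/4)·0 = 0 each.
The weights sum to 1/6.
So P(the prize voucher in locker 3 | the attendant opened locker 2 and locker 4) = (1/12) / (1/6) = 1/2.

1/2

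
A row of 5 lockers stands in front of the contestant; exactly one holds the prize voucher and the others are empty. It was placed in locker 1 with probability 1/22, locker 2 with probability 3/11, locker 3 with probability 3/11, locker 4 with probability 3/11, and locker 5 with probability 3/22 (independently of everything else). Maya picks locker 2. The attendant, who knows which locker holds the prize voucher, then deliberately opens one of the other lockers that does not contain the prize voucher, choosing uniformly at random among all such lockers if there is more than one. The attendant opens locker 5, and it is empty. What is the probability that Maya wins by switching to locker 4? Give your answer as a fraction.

Apply Bayes' rule, conditioning on where the prize voucher actually is.
If it is in locker 1 (prior 1/22): the attendant has 3 equally likely choices, so probability 1/3; weight (1/22)·(1/3) = 1/66.
If it is in locker 2 (prior 3/11): the attendant has 4 equally likely choices, so probability 1/4; weight (3/11)·(1/4) = 3/44.
If it is in either of lockers 3 and 4 (prior 3/11 each): the attendant has 3 equally likely choices, so probability 1/3; weight (3/11)·(1/3) = 1/11 each.
If it is in locker 5 (prior 3/22): the attendant opened locker 5, so this case is ruled out; weight (3/22)·0 = 0.
The weights sum to 35/132.
So P(the prize voucher in locker 4 | the attendant opened locker 5) = (1/11) / (35/132) = 12/35.

12/35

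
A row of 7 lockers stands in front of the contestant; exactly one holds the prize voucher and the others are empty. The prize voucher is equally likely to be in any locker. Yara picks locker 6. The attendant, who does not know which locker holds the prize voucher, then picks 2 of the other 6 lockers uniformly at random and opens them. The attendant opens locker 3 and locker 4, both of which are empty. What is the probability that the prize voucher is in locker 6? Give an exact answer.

1/5

Consider each possible location of the prize voucher in turn.
If it is in any of lockers 1, 2, 5, 6, and 7 (prior 1/7 each): the attendant picks exactly this set with probability 1/15 regardless, and none is the prize; weight (1/7)·(1/15) = 1/105 each.
If it is in either of lockers 3 and 4 (prior 1/7 each): that locker was opened and seen not to hold the prize — ruled out; weight (1/7)·0 = 0 each.
The weights sum to 1/21.
So P(the prize voucher in locker 6 | the attendant opened locker 3 and locker 4) = (1/105) / (1/21) = 1/5.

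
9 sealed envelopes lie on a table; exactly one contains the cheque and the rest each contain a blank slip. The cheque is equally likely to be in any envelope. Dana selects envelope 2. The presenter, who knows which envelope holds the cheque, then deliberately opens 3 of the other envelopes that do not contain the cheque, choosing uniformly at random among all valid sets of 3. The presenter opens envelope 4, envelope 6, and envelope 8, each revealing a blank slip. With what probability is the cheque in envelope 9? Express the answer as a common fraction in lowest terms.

8/45

Condition on the true location of the cheque.
If it is in any of envelopes 1, 3, 5, 7, and 9 (prior 1/9 each): the presenter has 35 equally likely choices, so probability 1/35; weight (1/9)·(1/35) = 1/315 each.
If it is in envelope 2 (prior 1/9): the presenter has 56 equally likely choices, so probability 1/56; weight (1/9)·(1/56) = 1/504.
If it is in any of envelopes 4, 6, and 8 (prior 1/9 each): that envelope was opened and seen not to hold the prize — ruled out; weight (1/9)·0 = 0 each.
The weights sum to 1/56.
So P(the cheque in envelope 9 | the presenter opened envelope 4, envelope 6, and envelope 8) = (1/315) / (1/56) = 8/45.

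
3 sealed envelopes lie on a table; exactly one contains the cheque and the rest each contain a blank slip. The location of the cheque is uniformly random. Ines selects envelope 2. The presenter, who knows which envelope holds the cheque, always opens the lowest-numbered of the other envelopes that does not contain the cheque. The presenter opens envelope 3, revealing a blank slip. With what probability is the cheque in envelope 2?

0

Consider each possible location of the cheque in turn.
If it is in envelope 1 (prior 1/3): envelope 3 is the lowest-numbered option available, probability 1; weight (1/3)·1 = 1/3.
If it is in envelope 2 (prior 1/3): the presenter would have opened envelope 1 instead, probability 0; weight (1/3)·0 = 0.
If it is in envelope 3 (prior 1/3): the presenter opened envelope 3, so this case is ruled out; weight (1/3)·0 = 0.
The weights sum to 1/3.
So P(the cheque in envelope 2 | the presenter opened envelope 3) = 0 / (1/3) = 0.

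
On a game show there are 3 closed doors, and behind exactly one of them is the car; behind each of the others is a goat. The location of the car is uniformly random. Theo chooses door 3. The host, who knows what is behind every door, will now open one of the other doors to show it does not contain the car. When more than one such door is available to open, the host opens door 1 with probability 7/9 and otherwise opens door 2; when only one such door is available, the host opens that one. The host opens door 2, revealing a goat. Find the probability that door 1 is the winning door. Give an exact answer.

Condition on the true location of the car.
If it is behind door 1 (prior 1/3): only door 2 is available, probability 1; weight (1/3)·1 = 1/3.
If it is behind door 2 (prior 1/3): the host opened door 2, so this case is ruled out; weight (1/3)·0 = 0.
If it is behind door 3 (prior 1/3): door 1 is available but not opened, probability 2/9; weight (1/3)·(2/9) = 2/27.
The weights sum to 11/27.
So P(the car behind door 1 | the host opened door 2) = (1/3) / (11/27) = 9/11.

9/11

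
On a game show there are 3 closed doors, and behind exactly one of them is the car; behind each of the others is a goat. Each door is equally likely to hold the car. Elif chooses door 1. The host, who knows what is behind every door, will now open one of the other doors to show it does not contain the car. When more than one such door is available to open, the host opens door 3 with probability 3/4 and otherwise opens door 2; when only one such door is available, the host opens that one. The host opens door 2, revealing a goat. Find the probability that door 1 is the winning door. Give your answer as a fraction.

1/5

Consider each possible location of the car in turn.
If it is behind door 1 (prior 1/3): door 3 is available but not opened, probability 1/4; weight (1/3)·(1/4) = 1/12.
If it is behind door 2 (prior 1/3): the host opened door 2, so this case is ruled out; weight (1/3)·0 = 0.
If it is behind door 3 (prior 1/3): only door 2 is available, probability 1; weight (1/3)·1 = 1/3.
The weights sum to 5/12.
So P(the car behind door 1 | the host opened door 2) = (1/12) / (5/12) = 1/5.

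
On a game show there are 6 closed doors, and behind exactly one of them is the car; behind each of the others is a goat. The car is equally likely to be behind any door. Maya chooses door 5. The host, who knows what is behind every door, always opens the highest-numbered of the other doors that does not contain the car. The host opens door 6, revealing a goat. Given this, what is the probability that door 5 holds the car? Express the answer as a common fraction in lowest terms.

Apply Bayes' rule, conditioning on where the car actually is.
If it is behind any of doors 1, 2, 3, 4, and 5 (prior 1/6 each): door 6 is the highest-numbered option available, probability 1; weight (1/6)·1 = 1/6 each.
If it is behind door 6 (prior 1/6): the host opened door 6, so this case is ruled out; weight (1/6)·0 = 0.
The weights sum to 5/6.
So P(the car behind door 5 | the host opened door 6) = (1/6) / (5/6) = 1/5.

1/5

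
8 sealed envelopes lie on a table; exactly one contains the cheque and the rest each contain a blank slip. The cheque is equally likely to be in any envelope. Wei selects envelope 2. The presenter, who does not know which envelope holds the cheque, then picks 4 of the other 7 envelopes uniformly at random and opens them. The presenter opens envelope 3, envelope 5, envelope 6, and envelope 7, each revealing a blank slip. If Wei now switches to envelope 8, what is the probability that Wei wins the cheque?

1/4

Consider each possible location of the cheque in turn.
If it is in any of envelopes 1, 2, 4, and 8 (prior 1/8 each): the presenter picks exactly this set with probability 1/35 regardless, and none is the prize; weight (1/8)·(1/35) = 1/280 each.
If it is in any of envelopes 3, 5, 6, and 7 (prior 1/8 each): that envelope was opened and seen not to hold the prize — ruled out; weight (1/8)·0 = 0 each.
The weights sum to 1/70.
So P(the cheque in envelope 8 | the presenter opened envelope 3, envelope 5, envelope 6, and envelope 7) = (1/280) / (1/70) = 1/4.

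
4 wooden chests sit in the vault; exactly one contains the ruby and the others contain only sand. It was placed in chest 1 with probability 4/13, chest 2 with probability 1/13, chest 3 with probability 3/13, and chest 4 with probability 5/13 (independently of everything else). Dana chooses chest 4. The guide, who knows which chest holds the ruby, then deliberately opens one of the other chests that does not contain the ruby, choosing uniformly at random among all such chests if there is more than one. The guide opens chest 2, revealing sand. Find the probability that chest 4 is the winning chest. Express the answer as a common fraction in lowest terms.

10/31

Condition on the true location of the ruby.
If it is in chest 1 (prior 4/13): the guide has 2 equally likely choices, so probability 1/2; weight (4/13)·(1/2) = 2/13.
If it is in chest 2 (prior 1/13): the guide opened chest 2, so this case is ruled out; weight (1/13)·0 = 0.
If it is in chest 3 (prior 3/13): the guide has 2 equally likely choices, so probability 1/2; weight (3/13)·(1/2) = 3/26.
If it is in chest 4 (prior 5/13): the guide has 3 equally likely choices, so probability 1/3; weight (5/13)·(1/3) = 5/39.
The weights sum to 31/78.
So P(the ruby in chest 4 | the guide opened chest 2) = (5/39) / (31/78) = 10/31.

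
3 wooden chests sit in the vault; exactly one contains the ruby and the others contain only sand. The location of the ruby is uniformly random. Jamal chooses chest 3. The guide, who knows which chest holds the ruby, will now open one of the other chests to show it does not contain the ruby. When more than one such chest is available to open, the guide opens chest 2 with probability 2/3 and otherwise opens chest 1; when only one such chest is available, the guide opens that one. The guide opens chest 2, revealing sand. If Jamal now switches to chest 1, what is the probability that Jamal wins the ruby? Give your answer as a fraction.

Condition on the true location of the ruby.
If it is in chest 1 (prior 1/3): only chest 2 is available, probability 1; weight (1/3)·1 = 1/3.
If it is in chest 2 (prior 1/3): the guide opened chest 2, so this case is ruled out; weight (1/3)·0 = 0.
If it is in chest 3 (prior 1/3): chest 2 is available, opened with probability 2/3; weight (1/3)·(2/3) = 2/9.
The weights sum to 5/9.
So P(the ruby in chest 1 | the guide opened chest 2) = (1/3) / (5/9) = 3/5.

3/5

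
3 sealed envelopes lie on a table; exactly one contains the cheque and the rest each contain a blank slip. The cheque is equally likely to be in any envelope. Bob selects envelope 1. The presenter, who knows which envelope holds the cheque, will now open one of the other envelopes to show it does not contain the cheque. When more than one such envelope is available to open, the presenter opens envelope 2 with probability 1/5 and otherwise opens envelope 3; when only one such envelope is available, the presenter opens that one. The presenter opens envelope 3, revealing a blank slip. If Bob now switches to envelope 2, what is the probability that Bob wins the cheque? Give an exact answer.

Condition on the true location of the cheque.
If it is in envelope 1 (prior 1/3): envelope 2 is available but not opened, probability 4/5; weight (1/3)·(4/5) = 4/15.
If it is in envelope 2 (prior 1/3): only envelope 3 is available, probability 1; weight (1/3)·1 = 1/3.
If it is in envelope 3 (prior 1/3): the presenter opened envelope 3, so this case is ruled out; weight (1/3)·0 = 0.
The weights sum to 3/5.
So P(the cheque in envelope 2 | the presenter opened envelope 3) = (1/3) / (3/5) = 5/9.

5/9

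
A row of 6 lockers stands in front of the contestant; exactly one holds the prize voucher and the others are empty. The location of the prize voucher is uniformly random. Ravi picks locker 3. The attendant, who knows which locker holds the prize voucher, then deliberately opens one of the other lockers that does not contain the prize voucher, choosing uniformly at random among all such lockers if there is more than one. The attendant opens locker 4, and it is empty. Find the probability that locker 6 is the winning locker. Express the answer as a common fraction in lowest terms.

5/24

Consider each possible location of the prize voucher in turn.
If it is in any of lockers 1, 2, 5, and 6 (prior 1/6 each): the attendant has 4 equally likely choices, so probability 1/4; weight (1/6)·(1/4) = 1/24 each.
If it is in locker 3 (prior 1/6): the attendant has 5 equally likely choices, so probability 1/5; weight (1/6)·(1/5) = 1/30.
If it is in locker 4 (prior 1/6): the attendant opened locker 4, so this case is ruled out; weight (1/6)·0 = 0.
The weights sum to 1/5.
So P(the prize voucher in locker 6 | the attendant opened locker 4) = (1/24) / (1/5) = 5/24.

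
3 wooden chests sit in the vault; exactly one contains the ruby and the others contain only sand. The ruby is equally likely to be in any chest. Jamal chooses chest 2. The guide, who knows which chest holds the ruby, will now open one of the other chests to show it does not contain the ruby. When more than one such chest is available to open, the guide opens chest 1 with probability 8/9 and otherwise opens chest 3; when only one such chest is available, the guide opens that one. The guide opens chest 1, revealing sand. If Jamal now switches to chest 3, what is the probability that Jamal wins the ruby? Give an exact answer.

9/17

Consider each possible location of the ruby in turn.
If it is in chest 1 (prior 1/3): the guide opened chest 1, so this case is ruled out; weight (1/3)·0 = 0.
If it is in chest 2 (prior 1/3): chest 1 is available, opened with probability 8/9; weight (1/3)·(8/9) = 8/27.
If it is in chest 3 (prior 1/3): only chest 1 is available, probability 1; weight (1/3)·1 = 1/3.
The weights sum to 17/27.
So P(the ruby in chest 3 | the guide opened chest 1) = (1/3) / (17/27) = 9/17.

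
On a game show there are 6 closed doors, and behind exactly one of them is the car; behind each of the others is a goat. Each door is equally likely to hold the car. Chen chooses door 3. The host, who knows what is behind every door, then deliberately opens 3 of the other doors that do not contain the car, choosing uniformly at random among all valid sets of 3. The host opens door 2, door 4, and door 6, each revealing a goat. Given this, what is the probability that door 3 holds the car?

1/6

Condition on the true location of the car.
If it is behind either of doors 1 and 5 (prior 1/6 each): the host has 4 equally likely choices, so probability 1/4; weight (1/6)·(1/4) = 1/24 each.
If it is behind any of doors 2, 4, and 6 (prior 1/6 each): that door was opened and seen not to hold the prize — ruled out; weight (1/6)·0 = 0 each.
If it is behind door 3 (prior 1/6): the host has 10 equally likely choices, so probability 1/10; weight (1/6)·(1/10) = 1/60.
The weights sum to 1/10.
So P(the car behind door 3 | the host opened door 2, door 4, and door 6) = (1/60) / (1/10) = 1/6.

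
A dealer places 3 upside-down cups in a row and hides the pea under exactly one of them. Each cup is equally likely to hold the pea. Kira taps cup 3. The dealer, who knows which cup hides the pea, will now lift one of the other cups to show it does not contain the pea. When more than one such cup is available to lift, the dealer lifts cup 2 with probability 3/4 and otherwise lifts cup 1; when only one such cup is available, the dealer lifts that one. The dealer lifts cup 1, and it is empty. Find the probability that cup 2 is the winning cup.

4/5

Apply Bayes' rule, conditioning on where the pea actually is.
If it is under cup 1 (prior 1/3): the dealer opened cup 1, so this case is ruled out; weight (1/3)·0 = 0.
If it is under cup 2 (prior 1/3): only cup 1 is available, probability 1; weight (1/3)·1 = 1/3.
If it is under cup 3 (prior 1/3): cup 2 is available but not opened, probability 1/4; weight (1/3)·(1/4) = 1/12.
The weights sum to 5/12.
So P(the pea under cup 2 | the dealer opened cup 1) = (1/3) / (5/12) = 4/5.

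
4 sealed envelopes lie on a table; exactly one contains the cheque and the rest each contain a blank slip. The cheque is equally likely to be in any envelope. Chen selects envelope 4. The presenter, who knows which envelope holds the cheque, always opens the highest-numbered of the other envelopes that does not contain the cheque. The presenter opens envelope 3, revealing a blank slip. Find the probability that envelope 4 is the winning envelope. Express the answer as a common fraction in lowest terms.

Apply Bayes' rule, conditioning on where the cheque actually is.
If it is in any of envelopes 1, 2, and 4 (prior 1/4 each): envelope 3 is the highest-numbered option available, probability 1; weight (1/4)·1 = 1/4 each.
If it is in envelope 3 (prior 1/4): the presenter opened envelope 3, so this case is ruled out; weight (1/4)·0 = 0.
The weights sum to 3/4.
So P(the cheque in envelope 4 | the presenter opened envelope 3) = (1/4) / (3/4) = 1/3.

1/3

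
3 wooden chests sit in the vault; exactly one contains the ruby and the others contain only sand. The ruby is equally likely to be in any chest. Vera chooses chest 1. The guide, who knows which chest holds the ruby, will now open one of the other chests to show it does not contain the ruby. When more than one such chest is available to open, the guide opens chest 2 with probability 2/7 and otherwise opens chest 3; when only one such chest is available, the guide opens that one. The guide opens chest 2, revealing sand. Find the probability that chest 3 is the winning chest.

Consider each possible location of the ruby in turn.
If it is in chest 1 (prior 1/3): chest 2 is available, opened with probability 2/7; weight (1/3)·(2/7) = 2/21.
If it is in chest 2 (prior 1/3): the guide opened chest 2, so this case is ruled out; weight (1/3)·0 = 0.
If it is in chest 3 (prior 1/3): only chest 2 is available, probability 1; weight (1/3)·1 = 1/3.
The weights sum to 3/7.
So P(the ruby in chest 3 | the guide opened chest 2) = (1/3) / (3/7) = 7/9.

7/9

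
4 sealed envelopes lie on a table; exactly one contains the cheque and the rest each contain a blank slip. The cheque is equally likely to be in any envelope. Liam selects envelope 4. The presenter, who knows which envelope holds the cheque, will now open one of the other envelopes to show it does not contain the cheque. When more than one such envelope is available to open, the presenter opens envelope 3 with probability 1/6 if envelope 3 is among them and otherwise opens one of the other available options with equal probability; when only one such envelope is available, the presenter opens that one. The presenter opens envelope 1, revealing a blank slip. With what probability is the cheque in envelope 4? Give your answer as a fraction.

5/21

Consider each possible location of the cheque in turn.
If it is in envelope 1 (prior 1/4): the presenter opened envelope 1, so this case is ruled out; weight (1/4)·0 = 0.
If it is in envelope 2 (prior 1/4): envelope 3 is available but not opened, probability 5/6; weight (1/4)·(5/6) = 5/24.
If it is in envelope 3 (prior 1/4): envelope 3 holds the prize so is unavailable; the presenter chooses uniformly among the 2 others, probability 1/2; weight (1/4)·(1/2) = 1/8.
If it is in envelope 4 (prior 1/4): envelope 3 is available but not opened; envelope 1 gets probability (1 − 1/6)/2 = 5/12; weight (1/4)·(5/12) = 5/48.
The weights sum to 7/16.
So P(the cheque in envelope 4 | the presenter opened envelope 1) = (5/48) / (7/16) = 5/21.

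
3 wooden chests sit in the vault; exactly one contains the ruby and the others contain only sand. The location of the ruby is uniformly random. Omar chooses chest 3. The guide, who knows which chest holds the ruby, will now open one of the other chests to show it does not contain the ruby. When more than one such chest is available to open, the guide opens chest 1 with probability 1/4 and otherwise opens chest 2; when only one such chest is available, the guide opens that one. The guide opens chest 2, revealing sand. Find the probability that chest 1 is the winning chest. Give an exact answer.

4/7

Condition on the true location of the ruby.
If it is in chest 1 (prior 1/3): only chest 2 is available, probability 1; weight (1/3)·1 = 1/3.
If it is in chest 2 (prior 1/3): the guide opened chest 2, so this case is ruled out; weight (1/3)·0 = 0.
If it is in chest 3 (prior 1/3): chest 1 is available but not opened, probability 3/4; weight (1/3)·(3/4) = 1/4.
The weights sum to 7/12.
So P(the ruby in chest 1 | the guide opened chest 2) = (1/3) / (7/12) = 4/7.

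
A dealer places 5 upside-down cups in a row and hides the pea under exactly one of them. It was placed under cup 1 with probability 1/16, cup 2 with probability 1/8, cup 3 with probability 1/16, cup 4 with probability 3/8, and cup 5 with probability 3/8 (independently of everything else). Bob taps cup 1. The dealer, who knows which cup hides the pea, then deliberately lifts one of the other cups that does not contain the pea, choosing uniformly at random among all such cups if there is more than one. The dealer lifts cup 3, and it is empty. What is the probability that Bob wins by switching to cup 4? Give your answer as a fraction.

24/59

Condition on the true location of the pea.
If it is under cup 1 (prior 1/16): the dealer has 4 equally likely choices, so probability 1/4; weight (1/16)·(1/4) = 1/64.
If it is under cup 2 (prior 1/8): the dealer has 3 equally likely choices, so probability 1/3; weight (1/8)·(1/3) = 1/24.
If it is under cup 3 (prior 1/16): the dealer opened cup 3, so this case is ruled out; weight (1/16)·0 = 0.
If it is under either of cups 4 and 5 (prior 3/8 each): the dealer has 3 equally likely choices, so probability 1/3; weight (3/8)·(1/3) = 1/8 each.
The weights sum to 59/192.
So P(the pea under cup 4 | the dealer opened cup 3) = (1/8) / (59/192) = 24/59.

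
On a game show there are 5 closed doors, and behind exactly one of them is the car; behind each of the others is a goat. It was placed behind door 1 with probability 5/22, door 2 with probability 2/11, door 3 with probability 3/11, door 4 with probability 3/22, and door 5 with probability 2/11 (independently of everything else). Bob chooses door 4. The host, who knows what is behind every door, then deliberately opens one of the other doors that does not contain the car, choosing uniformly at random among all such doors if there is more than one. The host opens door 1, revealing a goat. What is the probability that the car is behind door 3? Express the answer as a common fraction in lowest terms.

Consider each possible location of the car in turn.
If it is behind door 1 (prior 5/22): the host opened door 1, so this case is ruled out; weight (5/22)·0 = 0.
If it is behind either of doors 2 and 5 (prior 2/11 each): the host has 3 equally likely choices, so probability 1/3; weight (2/11)·(1/3) = 2/33 each.
If it is behind door 3 (prior 3/11): the host has 3 equally likely choices, so probability 1/3; weight (3/11)·(1/3) = 1/11.
If it is behind door 4 (prior 3/22): the host has 4 equally likely choices, so probability 1/4; weight (3/22)·(1/4) = 3/88.
The weights sum to 65/264.
So P(the car behind door 3 | the host opened door 1) = (1/11) / (65/264) = 24/65.

24/65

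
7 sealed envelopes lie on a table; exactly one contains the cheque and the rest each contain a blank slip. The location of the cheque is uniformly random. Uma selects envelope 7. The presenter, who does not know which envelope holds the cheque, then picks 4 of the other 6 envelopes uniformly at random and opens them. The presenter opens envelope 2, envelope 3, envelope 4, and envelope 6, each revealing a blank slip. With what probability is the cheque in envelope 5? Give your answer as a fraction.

Because the presenter chose which envelopes to open without knowing where the cheque is, the choice is independent of the prize location. Learning that none of the 4 opened envelopes holds the cheque simply rules out those 4 locations and leaves the remaining 3 envelopes still equally likely by symmetry.
So P(the cheque in envelope 5) = 1/3.

1/3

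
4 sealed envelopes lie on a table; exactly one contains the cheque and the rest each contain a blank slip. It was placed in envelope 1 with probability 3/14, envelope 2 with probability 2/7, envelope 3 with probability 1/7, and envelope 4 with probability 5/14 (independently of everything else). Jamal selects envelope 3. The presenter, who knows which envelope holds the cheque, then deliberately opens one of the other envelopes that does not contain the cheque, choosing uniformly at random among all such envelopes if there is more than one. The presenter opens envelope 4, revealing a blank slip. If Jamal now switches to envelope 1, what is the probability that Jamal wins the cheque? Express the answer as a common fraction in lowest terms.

Consider each possible location of the cheque in turn.
If it is in envelope 1 (prior 3/14): the presenter has 2 equally likely choices, so probability 1/2; weight (3/14)·(1/2) = 3/28.
If it is in envelope 2 (prior 2/7): the presenter has 2 equally likely choices, so probability 1/2; weight (2/7)·(1/2) = 1/7.
If it is in envelope 3 (prior 1/7): the presenter has 3 equally likely choices, so probability 1/3; weight (1/7)·(1/3) = 1/21.
If it is in envelope 4 (prior 5/14): the presenter opened envelope 4, so this case is ruled out; weight (5/14)·0 = 0.
The weights sum to 25/84.
So P(the cheque in envelope 1 | the presenter opened envelope 4) = (3/28) / (25/84) = 9/25.

9/25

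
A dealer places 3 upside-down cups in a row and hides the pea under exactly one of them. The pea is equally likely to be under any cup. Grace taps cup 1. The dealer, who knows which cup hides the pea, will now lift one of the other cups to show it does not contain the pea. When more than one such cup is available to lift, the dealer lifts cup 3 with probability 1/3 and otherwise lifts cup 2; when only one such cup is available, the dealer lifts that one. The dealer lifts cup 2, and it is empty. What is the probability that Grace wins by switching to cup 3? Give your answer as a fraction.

3/5

Consider each possible location of the pea in turn.
If it is under cup 1 (prior 1/3): cup 3 is available but not opened, probability 2/3; weight (1/3)·(2/3) = 2/9.
If it is under cup 2 (prior 1/3): the dealer opened cup 2, so this case is ruled out; weight (1/3)·0 = 0.
If it is under cup 3 (prior 1/3): only cup 2 is available, probability 1; weight (1/3)·1 = 1/3.
The weights sum to 5/9.
So P(the pea under cup 3 | the dealer opened cup 2) = (1/3) / (5/9) = 3/5.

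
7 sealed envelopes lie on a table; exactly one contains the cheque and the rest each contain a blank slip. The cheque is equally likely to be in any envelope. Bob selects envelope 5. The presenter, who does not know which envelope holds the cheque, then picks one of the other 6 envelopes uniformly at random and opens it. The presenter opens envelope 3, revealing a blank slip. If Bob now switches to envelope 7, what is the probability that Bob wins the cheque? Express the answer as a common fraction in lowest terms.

1/6

Because the presenter chose which envelope to open without knowing where the cheque is, the choice is independent of the prize location. Learning that envelope 3 does not hold the cheque simply rules out that one location and leaves the remaining 6 envelopes still equally likely by symmetry.
So P(the cheque in envelope 7) = 1/6.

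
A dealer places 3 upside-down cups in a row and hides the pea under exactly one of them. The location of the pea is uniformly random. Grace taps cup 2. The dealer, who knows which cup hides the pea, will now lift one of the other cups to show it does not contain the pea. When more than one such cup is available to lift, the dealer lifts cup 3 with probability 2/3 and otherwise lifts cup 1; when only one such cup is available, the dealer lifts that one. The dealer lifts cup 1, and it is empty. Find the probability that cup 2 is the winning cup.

1/4

Condition on the true location of the pea.
If it is under cup 1 (prior 1/3): the dealer opened cup 1, so this case is ruled out; weight (1/3)·0 = 0.
If it is under cup 2 (prior 1/3): cup 3 is available but not opened, probability 1/3; weight (1/3)·(1/3) = 1/9.
If it is under cup 3 (prior 1/3): only cup 1 is available, probability 1; weight (1/3)·1 = 1/3.
The weights sum to 4/9.
So P(the pea under cup 2 | the dealer opened cup 1) = (1/9) / (4/9) = 1/4.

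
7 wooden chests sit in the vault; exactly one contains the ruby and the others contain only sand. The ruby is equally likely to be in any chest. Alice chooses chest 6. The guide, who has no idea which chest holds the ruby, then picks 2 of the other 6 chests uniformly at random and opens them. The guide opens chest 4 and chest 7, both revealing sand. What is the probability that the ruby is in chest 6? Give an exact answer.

1/5

Because the guide chose which chests to open without knowing where the ruby is, the choice is independent of the prize location. Learning that none of the 2 opened chests holds the ruby simply rules out those 2 locations and leaves the remaining 5 chests still equally likely by symmetry.
So P(the ruby in chest 6) = 1/5.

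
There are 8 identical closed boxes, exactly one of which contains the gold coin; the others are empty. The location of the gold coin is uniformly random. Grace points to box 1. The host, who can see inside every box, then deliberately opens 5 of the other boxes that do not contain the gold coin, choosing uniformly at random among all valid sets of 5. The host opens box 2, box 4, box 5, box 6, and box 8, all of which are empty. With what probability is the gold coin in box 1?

1/8

Apply Bayes' rule, conditioning on where the gold coin actually is.
If it is in box 1 (prior 1/8): the host has 21 equally likely choices, so probability 1/21; weight (1/8)·(1/21) = 1/168.
If it is in any of boxes 2, 4, 5, 6, and 8 (prior 1/8 each): that box was opened and seen not to hold the prize — ruled out; weight (1/8)·0 = 0 each.
If it is in either of boxes 3 and 7 (prior 1/8 each): the host has 6 equally likely choices, so probability 1/6; weight (1/8)·(1/6) = 1/48 each.
The weights sum to 1/21.
So P(the gold coin in box 1 | the host opened box 2, box 4, box 5, box 6, and box 8) = (1/168) / (1/21) = 1/8.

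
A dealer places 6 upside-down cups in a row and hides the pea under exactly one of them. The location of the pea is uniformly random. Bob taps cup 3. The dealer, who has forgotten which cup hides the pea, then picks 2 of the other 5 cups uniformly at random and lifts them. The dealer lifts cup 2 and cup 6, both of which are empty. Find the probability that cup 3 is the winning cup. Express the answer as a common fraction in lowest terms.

1/4

Because the dealer chose which cups to lift without knowing where the pea is, the choice is independent of the prize location. Learning that none of the 2 opened cups holds the pea simply rules out those 2 locations and leaves the remaining 4 cups still equally likely by symmetry.
So P(the pea under cup 3) = 1/4.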